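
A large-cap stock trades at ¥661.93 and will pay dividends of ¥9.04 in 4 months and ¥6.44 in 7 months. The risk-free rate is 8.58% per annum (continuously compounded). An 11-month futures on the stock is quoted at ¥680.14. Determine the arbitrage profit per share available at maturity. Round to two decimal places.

¥19.82 per share

PV(dividends) I = 9.04·e^(−0.0858·4/12) + 6.44·e^(−0.0858·7/12) = 14.9107
Fair futures F* = (S − I)·e^(rT) = (661.93 − 14.9107)·e^0.078650 = 647.0193 × 1.081826 = 699.9623
Market ¥680.14 < fair 699.9623: forward underpriced → reverse cash-and-carry (short the stock, invest proceeds at r, pay the dividends, go long the forward).
Profit at T = |F_mkt − F*| = |680.14 − 699.9623| = ¥19.82 per share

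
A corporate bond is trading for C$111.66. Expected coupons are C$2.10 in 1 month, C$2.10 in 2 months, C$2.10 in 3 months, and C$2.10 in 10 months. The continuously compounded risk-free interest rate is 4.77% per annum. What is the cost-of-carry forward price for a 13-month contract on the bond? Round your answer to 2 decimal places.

C$108.87

PV(coupons) I = 2.10·e^(−0.0477·1/12) + 2.10·e^(−0.0477·2/12) + 2.10·e^(−0.0477·3/12) + 2.10·e^(−0.0477·10/12)
I = 2.0917 + 2.0834 + 2.0751 + 2.0182 = 8.2684
F = (S − I)·e^(rT) = (111.66 − 8.2684) · e^(0.0477·13/12)
= 103.3916 · e^0.051675 = 103.3916 × 1.053033 = C$108.87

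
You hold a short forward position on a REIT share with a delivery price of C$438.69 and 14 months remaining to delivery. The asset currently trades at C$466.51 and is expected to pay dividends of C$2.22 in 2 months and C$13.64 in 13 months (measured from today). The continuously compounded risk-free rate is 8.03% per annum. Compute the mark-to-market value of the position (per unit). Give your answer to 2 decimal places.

PV(remaining dividends) I = 2.22·e^(−0.0803·2/12) + 13.64·e^(−0.0803·13/12) = 14.6941
Current forward F = (S − I)·e^(rT) = (466.51 − 14.6941)·e^(0.0803·14/12) = 451.8159 × 1.098212 = 496.1896
Value (long) = (F − K)·e^(−rT) = (496.1896 − 438.69) × 0.910571 = 52.3575
Short position value = −(long value) = -C$52.36

-C$52.36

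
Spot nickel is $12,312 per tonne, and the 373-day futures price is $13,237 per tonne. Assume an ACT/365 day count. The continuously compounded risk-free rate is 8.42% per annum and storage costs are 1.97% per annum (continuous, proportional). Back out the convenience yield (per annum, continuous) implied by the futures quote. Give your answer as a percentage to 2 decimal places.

3.30%

F = S·e^((r+u−y)T) ⇒ (r+u−y) = ln(F/S)/T
ln(13237/12312) = 0.072442; /T ⇒ 0.070888
y = r + u − ln(F/S)/T = 0.0842 + 0.0197 − 0.070888 = 0.033012
y = 3.30%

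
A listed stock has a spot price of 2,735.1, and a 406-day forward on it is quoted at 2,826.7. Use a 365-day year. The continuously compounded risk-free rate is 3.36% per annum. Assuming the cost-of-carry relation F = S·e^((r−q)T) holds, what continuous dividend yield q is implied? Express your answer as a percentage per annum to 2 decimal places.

0.40%

From F = S·e^((r−q)T): (r − q) = ln(F/S)/T
ln(2826.7/2735.1) = ln(1.033491) = 0.032942
(r − q) = 0.032942 / (406/365) = 0.029615
q = r − ln(F/S)/T = 0.0336 − 0.029615 = 0.003985
q = 0.40%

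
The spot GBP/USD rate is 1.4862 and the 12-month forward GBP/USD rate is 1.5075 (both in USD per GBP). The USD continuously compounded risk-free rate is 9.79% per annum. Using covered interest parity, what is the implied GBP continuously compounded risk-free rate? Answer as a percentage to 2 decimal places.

8.37%

F = S·e^((r_USD − r_GBP)T) ⇒ r_GBP = r_USD − ln(F/S)/T
ln(1.5075/1.4862) = 0.014230; /(12/12) = 0.014230
r_GBP = 0.0979 − 0.014230 = 0.083670
r_GBP = 8.37%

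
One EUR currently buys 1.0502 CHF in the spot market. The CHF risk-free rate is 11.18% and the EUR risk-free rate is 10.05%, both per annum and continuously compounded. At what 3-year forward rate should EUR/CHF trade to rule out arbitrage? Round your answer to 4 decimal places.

F = S·e^((r_CHF − r_EUR)T) = 1.0502 · e^((0.1118 − 0.1005) × 3)
= 1.0502 · e^0.033900 = 1.0502 × 1.034481
F = 1.0864 CHF per EUR

1.0864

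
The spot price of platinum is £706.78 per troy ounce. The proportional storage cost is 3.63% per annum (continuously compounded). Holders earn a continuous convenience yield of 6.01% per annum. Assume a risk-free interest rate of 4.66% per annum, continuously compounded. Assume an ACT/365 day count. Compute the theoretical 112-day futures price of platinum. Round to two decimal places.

Net carry = r + u − y = 0.0466 + 0.0363 − 0.0601 = 0.0228
F = S·e^((r+u−y)T) = 706.78 · e^(0.0228 × 112/365) = 706.78 · e^0.006996
= 706.78 × 1.007021 = £711.74 per troy ounce

£711.74 per troy ounce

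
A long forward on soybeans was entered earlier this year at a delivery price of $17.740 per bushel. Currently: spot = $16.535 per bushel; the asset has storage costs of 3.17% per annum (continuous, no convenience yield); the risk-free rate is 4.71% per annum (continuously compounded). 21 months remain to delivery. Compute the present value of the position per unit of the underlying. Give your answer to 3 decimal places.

$1.142 per bushel

Current fair forward for the remaining 21 months: F = S·e^((r + u)·T), (r + u) = 0.0471 + 0.0317 = 0.0788
F = 16.535 · e^(0.0788 × 21/12) = 16.535 × 1.147861 = 18.9799
Value of long forward = (F − K)·e^(−rT) = (18.9799 − 17.740) · e^(−0.0471·21/12)
= 1.2399 × 0.920881 = 1.142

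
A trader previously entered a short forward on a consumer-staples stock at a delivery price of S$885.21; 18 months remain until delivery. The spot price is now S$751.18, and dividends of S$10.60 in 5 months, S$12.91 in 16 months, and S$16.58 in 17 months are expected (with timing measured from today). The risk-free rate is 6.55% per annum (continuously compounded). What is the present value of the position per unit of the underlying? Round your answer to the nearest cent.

PV(remaining dividends) I = 10.60·e^(−0.0655·5/12) + 12.91·e^(−0.0655·16/12) + 16.58·e^(−0.0655·17/12) = 37.2557
Current forward F = (S − I)·e^(rT) = (751.18 − 37.2557)·e^(0.0655·18/12) = 713.9243 × 1.103239 = 787.6291
Value (long) = (F − K)·e^(−rT) = (787.6291 − 885.21) × 0.906422 = -88.4495
Short position value = −(long value) = S$88.45

S$88.45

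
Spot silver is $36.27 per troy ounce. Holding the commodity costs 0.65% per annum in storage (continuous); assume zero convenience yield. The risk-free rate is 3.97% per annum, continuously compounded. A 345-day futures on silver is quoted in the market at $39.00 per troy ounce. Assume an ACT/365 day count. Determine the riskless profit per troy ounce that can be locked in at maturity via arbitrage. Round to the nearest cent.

Fair futures: F* = S·e^(carry·T), with carry = (r + u) = 0.0397 + 0.0065 = 0.0462
F* = 36.27 · e^(0.0462 × 345/365) = 36.27 · e^0.043668 = 36.27 × 1.044635 = $37.8889
Market $39.00 > fair $37.8889: forward overpriced → cash-and-carry (buy spot, short the forward).
At maturity, profit = |F_mkt − F*| = |39.00 − 37.8889| = $1.11 per troy ounce

$1.11 per troy ounce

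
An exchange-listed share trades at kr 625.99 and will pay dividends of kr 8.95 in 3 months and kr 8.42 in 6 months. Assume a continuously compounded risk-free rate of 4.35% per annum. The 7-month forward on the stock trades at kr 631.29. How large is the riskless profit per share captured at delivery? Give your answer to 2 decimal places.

PV(dividends) I = 8.95·e^(−0.0435·3/12) + 8.42·e^(−0.0435·6/12) = 17.0920
Fair forward F* = (S − I)·e^(rT) = (625.99 − 17.0920)·e^0.025375 = 608.8980 × 1.025700 = 624.5467
Market kr 631.29 > fair 624.5467: forward overpriced → cash-and-carry (borrow at r, buy the stock and collect the dividends, short the forward).
Profit at T = |F_mkt − F*| = |631.29 − 624.5467| = kr 6.74 per share

kr 6.74 per share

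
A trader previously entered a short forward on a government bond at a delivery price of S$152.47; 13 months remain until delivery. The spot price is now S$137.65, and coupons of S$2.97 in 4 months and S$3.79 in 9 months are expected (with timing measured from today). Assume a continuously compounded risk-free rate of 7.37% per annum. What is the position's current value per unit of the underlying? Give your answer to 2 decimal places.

S$9.60

PV(remaining coupons) I = 2.97·e^(−0.0737·4/12) + 3.79·e^(−0.0737·9/12) = 6.4841
Current forward F = (S − I)·e^(rT) = (137.65 − 6.4841)·e^(0.0737·13/12) = 131.1659 × 1.083116 = 142.0679
Value (long) = (F − K)·e^(−rT) = (142.0679 − 152.47) × 0.923263 = -9.6039
Short position value = −(long value) = S$9.60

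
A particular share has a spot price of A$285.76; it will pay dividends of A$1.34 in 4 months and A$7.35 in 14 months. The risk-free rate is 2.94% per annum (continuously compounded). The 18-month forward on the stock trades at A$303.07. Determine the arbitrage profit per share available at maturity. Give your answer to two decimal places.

A$13.24 per share

PV(dividends) I = 1.34·e^(−0.0294·4/12) + 7.35·e^(−0.0294·14/12) = 8.4291
Fair forward F* = (S − I)·e^(rT) = (285.76 − 8.4291)·e^0.044100 = 277.3309 × 1.045087 = 289.8349
Market A$303.07 > fair 289.8349: forward overpriced → cash-and-carry (borrow at r, buy the stock and collect the dividends, short the forward).
Profit at T = |F_mkt − F*| = |303.07 − 289.8349| = A$13.24 per share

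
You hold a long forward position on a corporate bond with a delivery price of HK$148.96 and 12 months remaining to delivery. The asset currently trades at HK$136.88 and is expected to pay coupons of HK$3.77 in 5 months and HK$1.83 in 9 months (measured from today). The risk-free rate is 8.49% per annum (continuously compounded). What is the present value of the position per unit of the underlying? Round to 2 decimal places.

PV(remaining coupons) I = 3.77·e^(−0.0849·5/12) + 1.83·e^(−0.0849·9/12) = 5.3561
Current forward F = (S − I)·e^(rT) = (136.88 − 5.3561)·e^(0.0849·12/12) = 131.5239 × 1.088608 = 143.1780
Value (long) = (F − K)·e^(−rT) = (143.1780 − 148.96) × 0.918604 = -5.3114
Value = -HK$5.31

-HK$5.31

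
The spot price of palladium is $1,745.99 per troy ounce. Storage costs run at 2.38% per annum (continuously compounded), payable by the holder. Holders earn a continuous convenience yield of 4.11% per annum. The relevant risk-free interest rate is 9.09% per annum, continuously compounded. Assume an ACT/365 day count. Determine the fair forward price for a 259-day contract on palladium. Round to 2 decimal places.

$1,839.60 per troy ounce

Net carry = r + u − y = 0.0909 + 0.0238 − 0.0411 = 0.0736
F = S·e^((r+u−y)T) = 1745.99 · e^(0.0736 × 259/365) = 1745.99 · e^0.05222575
= 1745.99 × 1.05361357 = $1,839.60 per troy ounce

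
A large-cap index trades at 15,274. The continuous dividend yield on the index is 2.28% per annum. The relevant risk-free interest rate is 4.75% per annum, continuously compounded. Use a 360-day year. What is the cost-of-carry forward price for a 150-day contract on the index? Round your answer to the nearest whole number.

15,432

F = S·e^((r − q)T) = 15274 · e^((0.0475 − 0.0228) × 150/360)
= 15274 · e^0.010292 = 15274 × 1.010345
F = 15,432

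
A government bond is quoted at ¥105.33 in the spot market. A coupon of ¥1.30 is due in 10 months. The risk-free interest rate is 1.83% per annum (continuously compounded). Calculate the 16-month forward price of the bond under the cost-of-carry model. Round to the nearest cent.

¥106.62

PV(coupons) I = 1.30·e^(−0.0183·10/12)
I = 1.2803
F = (S − I)·e^(rT) = (105.33 − 1.2803) · e^(0.0183·16/12)
= 104.0497 · e^0.024400 = 104.0497 × 1.024700 = ¥106.62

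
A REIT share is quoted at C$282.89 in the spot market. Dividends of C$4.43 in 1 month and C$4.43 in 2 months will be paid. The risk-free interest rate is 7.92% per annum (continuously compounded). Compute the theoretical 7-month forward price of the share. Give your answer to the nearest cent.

PV(dividends) I = 4.43·e^(−0.0792·1/12) + 4.43·e^(−0.0792·2/12)
I = 4.4009 + 4.3719 = 8.7728
F = (S − I)·e^(rT) = (282.89 − 8.7728) · e^(0.0792·7/12)
= 274.1172 · e^0.046200 = 274.1172 × 1.047284 = C$287.08

C$287.08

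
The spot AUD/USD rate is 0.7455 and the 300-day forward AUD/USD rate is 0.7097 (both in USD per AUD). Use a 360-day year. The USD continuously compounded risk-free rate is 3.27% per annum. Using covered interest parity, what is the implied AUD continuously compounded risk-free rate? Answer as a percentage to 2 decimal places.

9.18%

F = S·e^((r_USD − r_AUD)T) ⇒ r_AUD = r_USD − ln(F/S)/T
ln(0.7097/0.7455) = -0.049213; /(300/360) = -0.059056
r_AUD = 0.0327 + 0.059056 = 0.091756
r_AUD = 9.18%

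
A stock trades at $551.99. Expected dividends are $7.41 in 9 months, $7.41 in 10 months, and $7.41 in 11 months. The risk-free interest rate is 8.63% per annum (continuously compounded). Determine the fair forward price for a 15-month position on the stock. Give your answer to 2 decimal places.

PV(dividends) I = 7.41·e^(−0.0863·9/12) + 7.41·e^(−0.0863·10/12) + 7.41·e^(−0.0863·11/12)
I = 6.9456 + 6.8958 + 6.8464 = 20.6878
F = (S − I)·e^(rT) = (551.99 − 20.6878) · e^(0.0863·15/12)
= 531.3022 · e^0.107875 = 531.3022 × 1.113908 = $591.82

$591.82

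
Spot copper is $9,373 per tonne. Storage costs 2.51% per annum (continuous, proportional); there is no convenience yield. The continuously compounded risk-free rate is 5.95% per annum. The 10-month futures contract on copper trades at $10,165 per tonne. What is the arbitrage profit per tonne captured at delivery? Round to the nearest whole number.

$107 per tonne

Fair futures: F* = S·e^(carry·T), with carry = (r + u) = 0.0595 + 0.0251 = 0.0846
F* = 9373 · e^(0.0846 × 10/12) = 9373 · e^0.070500 = 9373 × 1.073045 = $10057.6508
Market $10165 > fair $10057.6508: forward overpriced → cash-and-carry (buy spot, short the forward).
At maturity, profit = |F_mkt − F*| = |10165 − 10057.6508| = $107 per tonne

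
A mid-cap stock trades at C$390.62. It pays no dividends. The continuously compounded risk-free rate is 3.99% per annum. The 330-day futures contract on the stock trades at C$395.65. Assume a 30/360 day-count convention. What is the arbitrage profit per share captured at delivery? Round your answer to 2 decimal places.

C$9.52 per share

Fair futures: F* = S·e^(carry·T), with carry = r = 0.0399
F* = 390.62 · e^(0.0399 × 330/360) = 390.62 · e^0.036575 = 390.62 × 1.037252 = C$405.1714
Market C$395.65 < fair C$405.1714: forward underpriced → reverse cash-and-carry (short spot, go long the forward).
At maturity, profit = |F_mkt − F*| = |395.65 − 405.1714| = C$9.52 per share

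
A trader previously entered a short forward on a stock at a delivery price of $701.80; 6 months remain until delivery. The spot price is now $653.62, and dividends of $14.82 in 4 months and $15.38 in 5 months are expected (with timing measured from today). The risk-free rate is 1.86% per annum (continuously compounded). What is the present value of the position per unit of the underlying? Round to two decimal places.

$71.67

PV(remaining dividends) I = 14.82·e^(−0.0186·4/12) + 15.38·e^(−0.0186·5/12) = 29.9897
Current forward F = (S − I)·e^(rT) = (653.62 − 29.9897)·e^(0.0186·6/12) = 623.6303 × 1.009343 = 629.4569
Value (long) = (F − K)·e^(−rT) = (629.4569 − 701.80) × 0.990743 = -71.6734
Short position value = −(long value) = $71.67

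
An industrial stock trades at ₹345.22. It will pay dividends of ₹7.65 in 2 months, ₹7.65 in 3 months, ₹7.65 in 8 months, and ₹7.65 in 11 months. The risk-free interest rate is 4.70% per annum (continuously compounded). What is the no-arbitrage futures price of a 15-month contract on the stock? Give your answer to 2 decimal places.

PV(dividends) I = 7.65·e^(−0.0470·2/12) + 7.65·e^(−0.0470·3/12) + 7.65·e^(−0.0470·8/12) + 7.65·e^(−0.0470·11/12)
I = 7.5903 + 7.5606 + 7.4140 + 7.3274 = 29.8923
F = (S − I)·e^(rT) = (345.22 − 29.8923) · e^(0.0470·15/12)
= 315.3277 · e^0.058750 = 315.3277 × 1.060510 = ₹334.41

₹334.41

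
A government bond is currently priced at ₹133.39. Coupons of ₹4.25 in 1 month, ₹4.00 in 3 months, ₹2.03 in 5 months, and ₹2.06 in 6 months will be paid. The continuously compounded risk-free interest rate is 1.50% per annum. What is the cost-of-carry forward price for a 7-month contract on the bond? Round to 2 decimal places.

PV(coupons) I = 4.25·e^(−0.0150·1/12) + 4.00·e^(−0.0150·3/12) + 2.03·e^(−0.0150·5/12) + 2.06·e^(−0.0150·6/12)
I = 4.2447 + 3.9850 + 2.0174 + 2.0446 = 12.2917
F = (S − I)·e^(rT) = (133.39 − 12.2917) · e^(0.0150·7/12)
= 121.0983 · e^0.008750 = 121.0983 × 1.008788 = ₹122.16

₹122.16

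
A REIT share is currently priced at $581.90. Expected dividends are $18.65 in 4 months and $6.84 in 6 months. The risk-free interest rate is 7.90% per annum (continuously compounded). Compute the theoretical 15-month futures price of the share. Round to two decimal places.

$614.99

PV(dividends) I = 18.65·e^(−0.0790·4/12) + 6.84·e^(−0.0790·6/12)
I = 18.1653 + 6.5751 = 24.7404
F = (S − I)·e^(rT) = (581.90 − 24.7404) · e^(0.0790·15/12)
= 557.1596 · e^0.098750 = 557.1596 × 1.103790 = $614.99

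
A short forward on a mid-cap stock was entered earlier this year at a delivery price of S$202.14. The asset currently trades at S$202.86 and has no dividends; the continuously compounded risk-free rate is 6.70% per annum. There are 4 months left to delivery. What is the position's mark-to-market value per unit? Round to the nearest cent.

-S$5.18

Current fair forward for the remaining 4 months: F = S·e^(r·T), r = 0.0670
F = 202.86 · e^(0.0670 × 4/12) = 202.86 × 1.022585 = 207.4416
Value of long forward = (F − K)·e^(−rT) = (207.4416 − 202.14) · e^(−0.0670·4/12)
= 5.3016 × 0.977914 = 5.18
Short position value = −(long value) = -S$5.18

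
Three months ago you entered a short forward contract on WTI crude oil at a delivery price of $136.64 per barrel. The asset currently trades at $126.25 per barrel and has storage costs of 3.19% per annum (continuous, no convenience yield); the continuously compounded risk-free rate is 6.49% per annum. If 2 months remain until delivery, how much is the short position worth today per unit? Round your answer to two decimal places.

$8.25 per barrel

Current fair forward for the remaining 2 months: F = S·e^((r + u)·T), (r + u) = 0.0649 + 0.0319 = 0.0968
F = 126.25 · e^(0.0968 × 2/12) = 126.25 × 1.016264 = 128.3033
Value of long forward = (F − K)·e^(−rT) = (128.3033 − 136.64) · e^(−0.0649·2/12)
= -8.3367 × 0.989242 = -8.25
Short position value = −(long value) = $8.25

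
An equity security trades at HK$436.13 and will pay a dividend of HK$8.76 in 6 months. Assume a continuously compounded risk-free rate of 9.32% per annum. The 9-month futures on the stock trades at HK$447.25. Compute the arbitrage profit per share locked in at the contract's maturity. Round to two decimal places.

PV(dividends) I = 8.76·e^(−0.0932·6/12) = 8.3611
Fair futures F* = (S − I)·e^(rT) = (436.13 − 8.3611)·e^0.069900 = 427.7689 × 1.072401 = 458.7398
Market HK$447.25 < fair 458.7398: forward underpriced → reverse cash-and-carry (short the stock, invest proceeds at r, pay the dividends, go long the forward).
Profit at T = |F_mkt − F*| = |447.25 − 458.7398| = HK$11.49 per share

HK$11.49 per share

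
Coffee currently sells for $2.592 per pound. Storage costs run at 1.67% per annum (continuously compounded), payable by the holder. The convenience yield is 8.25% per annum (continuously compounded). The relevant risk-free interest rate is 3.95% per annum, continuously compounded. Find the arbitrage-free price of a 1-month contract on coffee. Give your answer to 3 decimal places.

Net carry = r + u − y = 0.0395 + 0.0167 − 0.0825 = -0.0263
F = S·e^((r+u−y)T) = 2.592 · e^(-0.0263 × 1/12) = 2.592 · e^-0.002192
= 2.592 × 0.997810 = $2.586 per pound

$2.586 per pound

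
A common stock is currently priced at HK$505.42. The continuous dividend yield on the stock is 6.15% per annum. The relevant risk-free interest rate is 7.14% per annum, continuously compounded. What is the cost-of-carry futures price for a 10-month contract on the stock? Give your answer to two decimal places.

F = S·e^((r − q)T) = 505.42 · e^((0.0714 − 0.0615) × 10/12)
= 505.42 · e^0.008250 = 505.42 × 1.008284
F = HK$509.61

HK$509.61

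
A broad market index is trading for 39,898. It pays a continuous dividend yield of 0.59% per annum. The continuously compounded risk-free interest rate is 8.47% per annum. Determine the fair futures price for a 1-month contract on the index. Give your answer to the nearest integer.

F = S·e^((r − q)T) = 39898 · e^((0.0847 − 0.0059) × 1/12)
= 39898 · e^0.006567 = 39898 × 1.006589
F = 40,161

40,161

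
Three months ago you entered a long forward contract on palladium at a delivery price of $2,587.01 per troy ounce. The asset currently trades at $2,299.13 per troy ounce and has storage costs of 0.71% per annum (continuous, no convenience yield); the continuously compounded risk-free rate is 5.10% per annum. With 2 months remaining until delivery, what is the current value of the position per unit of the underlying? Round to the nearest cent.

Current fair forward for the remaining 2 months: F = S·e^((r + u)·T), (r + u) = 0.0510 + 0.0071 = 0.0581
F = 2299.13 · e^(0.0581 × 2/12) = 2299.13 × 1.00973037 = 2321.5014
Value of long forward = (F − K)·e^(−rT) = (2321.5014 − 2587.01) · e^(−0.0510·2/12)
= -265.5086 × 0.99153602 = -263.26

-$263.26 per troy ounce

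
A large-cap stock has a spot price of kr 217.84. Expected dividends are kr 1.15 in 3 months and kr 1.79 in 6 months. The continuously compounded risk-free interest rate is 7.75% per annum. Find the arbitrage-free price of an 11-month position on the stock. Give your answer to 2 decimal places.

PV(dividends) I = 1.15·e^(−0.0775·3/12) + 1.79·e^(−0.0775·6/12)
I = 1.1279 + 1.7220 = 2.8499
F = (S − I)·e^(rT) = (217.84 − 2.8499) · e^(0.0775·11/12)
= 214.9901 · e^0.071042 = 214.9901 × 1.073626 = kr 230.82

kr 230.82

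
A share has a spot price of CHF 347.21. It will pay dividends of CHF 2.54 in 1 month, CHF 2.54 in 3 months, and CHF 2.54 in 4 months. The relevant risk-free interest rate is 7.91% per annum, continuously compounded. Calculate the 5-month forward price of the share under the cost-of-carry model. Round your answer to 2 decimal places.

PV(dividends) I = 2.54·e^(−0.0791·1/12) + 2.54·e^(−0.0791·3/12) + 2.54·e^(−0.0791·4/12)
I = 2.5233 + 2.4903 + 2.4739 = 7.4875
F = (S − I)·e^(rT) = (347.21 − 7.4875) · e^(0.0791·5/12)
= 339.7225 · e^0.032958 = 339.7225 × 1.033507 = CHF 351.11

CHF 351.11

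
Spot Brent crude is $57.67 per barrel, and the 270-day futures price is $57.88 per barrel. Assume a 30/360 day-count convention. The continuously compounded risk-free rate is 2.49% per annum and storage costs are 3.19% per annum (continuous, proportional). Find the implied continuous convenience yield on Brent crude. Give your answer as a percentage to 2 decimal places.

F = S·e^((r+u−y)T) ⇒ (r+u−y) = ln(F/S)/T
ln(57.88/57.67) = 0.003635; /T ⇒ 0.004847
y = r + u − ln(F/S)/T = 0.0249 + 0.0319 − 0.004847 = 0.051953
y = 5.20%

5.20%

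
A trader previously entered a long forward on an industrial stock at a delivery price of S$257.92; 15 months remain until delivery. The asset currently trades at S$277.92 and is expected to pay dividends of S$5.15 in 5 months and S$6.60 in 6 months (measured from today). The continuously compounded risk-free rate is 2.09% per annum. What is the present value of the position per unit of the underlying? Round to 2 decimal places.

S$15.01

PV(remaining dividends) I = 5.15·e^(−0.0209·5/12) + 6.60·e^(−0.0209·6/12) = 11.6367
Current forward F = (S − I)·e^(rT) = (277.92 − 11.6367)·e^(0.0209·15/12) = 266.2833 × 1.026469 = 273.3316
Value (long) = (F − K)·e^(−rT) = (273.3316 − 257.92) × 0.974213 = 15.0142
Value = S$15.01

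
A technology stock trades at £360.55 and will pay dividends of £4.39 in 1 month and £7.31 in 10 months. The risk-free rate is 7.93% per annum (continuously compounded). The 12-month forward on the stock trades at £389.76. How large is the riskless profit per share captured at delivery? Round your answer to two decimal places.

PV(dividends) I = 4.39·e^(−0.0793·1/12) + 7.31·e^(−0.0793·10/12) = 11.2036
Fair forward F* = (S − I)·e^(rT) = (360.55 − 11.2036)·e^0.079300 = 349.3464 × 1.082529 = 378.1776
Market £389.76 > fair 378.1776: forward overpriced → cash-and-carry (borrow at r, buy the stock and collect the dividends, short the forward).
Profit at T = |F_mkt − F*| = |389.76 − 378.1776| = £11.58 per share

£11.58 per share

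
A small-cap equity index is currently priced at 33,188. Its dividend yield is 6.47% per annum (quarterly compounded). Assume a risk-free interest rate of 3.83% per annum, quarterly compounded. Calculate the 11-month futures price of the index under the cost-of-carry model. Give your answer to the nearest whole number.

F = S · (1+r/4)^(4T) / (1+q/4)^(4T)
= 33188 × 1.035559 / 1.060599 = 33188 × 0.976391
F = 32,404

32,404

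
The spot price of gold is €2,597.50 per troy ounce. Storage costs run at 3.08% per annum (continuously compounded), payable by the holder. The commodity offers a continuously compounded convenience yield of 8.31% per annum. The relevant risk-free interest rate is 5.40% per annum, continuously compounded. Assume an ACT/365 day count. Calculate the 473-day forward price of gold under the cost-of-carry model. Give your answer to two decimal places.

Net carry = r + u − y = 0.0540 + 0.0308 − 0.0831 = 0.0017
F = S·e^((r+u−y)T) = 2597.50 · e^(0.0017 × 473/365) = 2597.50 · e^0.00220301
= 2597.50 × 1.00220544 = €2,603.23 per troy ounce

€2,603.23 per troy ounce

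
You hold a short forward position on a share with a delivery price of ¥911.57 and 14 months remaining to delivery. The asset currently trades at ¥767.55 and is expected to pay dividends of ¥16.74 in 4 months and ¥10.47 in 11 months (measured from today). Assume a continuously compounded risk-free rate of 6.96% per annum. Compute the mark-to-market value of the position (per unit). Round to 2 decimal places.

¥99.10

PV(remaining dividends) I = 16.74·e^(−0.0696·4/12) + 10.47·e^(−0.0696·11/12) = 26.1790
Current forward F = (S − I)·e^(rT) = (767.55 − 26.1790)·e^(0.0696·14/12) = 741.3710 × 1.084588 = 804.0821
Value (long) = (F − K)·e^(−rT) = (804.0821 − 911.57) × 0.922009 = -99.1048
Short position value = −(long value) = ¥99.10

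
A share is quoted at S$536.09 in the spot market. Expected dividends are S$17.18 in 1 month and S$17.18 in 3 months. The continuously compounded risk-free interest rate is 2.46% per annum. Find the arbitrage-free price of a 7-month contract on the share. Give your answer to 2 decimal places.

S$509.12

PV(dividends) I = 17.18·e^(−0.0246·1/12) + 17.18·e^(−0.0246·3/12)
I = 17.1448 + 17.0747 = 34.2195
F = (S − I)·e^(rT) = (536.09 − 34.2195) · e^(0.0246·7/12)
= 501.8705 · e^0.014350 = 501.8705 × 1.014453 = S$509.12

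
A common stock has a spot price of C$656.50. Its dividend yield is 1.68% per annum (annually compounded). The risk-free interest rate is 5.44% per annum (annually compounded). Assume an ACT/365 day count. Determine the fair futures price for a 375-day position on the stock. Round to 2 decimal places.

F = S · (1+r)^T / (1+q)^T
= 656.50 × 1.055931 / 1.017264 = 656.50 × 1.038011
F = C$681.45

C$681.45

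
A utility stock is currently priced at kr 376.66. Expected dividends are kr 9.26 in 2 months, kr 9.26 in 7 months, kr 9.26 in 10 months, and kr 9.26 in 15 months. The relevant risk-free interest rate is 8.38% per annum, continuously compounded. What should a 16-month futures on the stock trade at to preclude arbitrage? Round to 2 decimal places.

kr 382.13

PV(dividends) I = 9.26·e^(−0.0838·2/12) + 9.26·e^(−0.0838·7/12) + 9.26·e^(−0.0838·10/12) + 9.26·e^(−0.0838·15/12)
I = 9.1316 + 8.8182 + 8.6354 + 8.3391 = 34.9243
F = (S − I)·e^(rT) = (376.66 − 34.9243) · e^(0.0838·16/12)
= 341.7357 · e^0.111733 = 341.7357 × 1.118214 = kr 382.13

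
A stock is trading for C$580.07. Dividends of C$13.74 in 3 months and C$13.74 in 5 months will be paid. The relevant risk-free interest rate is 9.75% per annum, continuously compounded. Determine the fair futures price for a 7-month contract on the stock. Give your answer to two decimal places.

C$585.86

PV(dividends) I = 13.74·e^(−0.0975·3/12) + 13.74·e^(−0.0975·5/12)
I = 13.4091 + 13.1930 = 26.6021
F = (S − I)·e^(rT) = (580.07 − 26.6021) · e^(0.0975·7/12)
= 553.4679 · e^0.056875 = 553.4679 × 1.058523 = C$585.86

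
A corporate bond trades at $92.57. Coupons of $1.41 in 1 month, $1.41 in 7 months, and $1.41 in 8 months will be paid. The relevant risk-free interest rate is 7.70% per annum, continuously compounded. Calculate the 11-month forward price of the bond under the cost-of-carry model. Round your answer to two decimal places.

$94.95

PV(coupons) I = 1.41·e^(−0.0770·1/12) + 1.41·e^(−0.0770·7/12) + 1.41·e^(−0.0770·8/12)
I = 1.4010 + 1.3481 + 1.3394 = 4.0885
F = (S − I)·e^(rT) = (92.57 − 4.0885) · e^(0.0770·11/12)
= 88.4815 · e^0.070583 = 88.4815 × 1.073134 = $94.95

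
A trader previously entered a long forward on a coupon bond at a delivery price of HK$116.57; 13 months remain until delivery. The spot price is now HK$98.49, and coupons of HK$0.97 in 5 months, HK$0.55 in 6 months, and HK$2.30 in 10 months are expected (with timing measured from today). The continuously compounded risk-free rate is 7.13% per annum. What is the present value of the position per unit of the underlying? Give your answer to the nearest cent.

-HK$13.05

PV(remaining coupons) I = 0.97·e^(−0.0713·5/12) + 0.55·e^(−0.0713·6/12) + 2.30·e^(−0.0713·10/12) = 3.6397
Current forward F = (S − I)·e^(rT) = (98.49 − 3.6397)·e^(0.0713·13/12) = 94.8503 × 1.080303 = 102.4671
Value (long) = (F − K)·e^(−rT) = (102.4671 − 116.57) × 0.925666 = -13.0546
Value = -HK$13.05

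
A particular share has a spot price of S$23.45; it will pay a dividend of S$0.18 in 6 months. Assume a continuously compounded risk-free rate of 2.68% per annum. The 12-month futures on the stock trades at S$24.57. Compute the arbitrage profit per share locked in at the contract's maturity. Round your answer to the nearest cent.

PV(dividends) I = 0.18·e^(−0.0268·6/12) = 0.1776
Fair futures F* = (S − I)·e^(rT) = (23.45 − 0.1776)·e^0.026800 = 23.2724 × 1.027162 = 23.9045
Market S$24.57 > fair 23.9045: forward overpriced → cash-and-carry (borrow at r, buy the stock and collect the dividends, short the forward).
Profit at T = |F_mkt − F*| = |24.57 − 23.9045| = S$0.67 per share

S$0.67 per share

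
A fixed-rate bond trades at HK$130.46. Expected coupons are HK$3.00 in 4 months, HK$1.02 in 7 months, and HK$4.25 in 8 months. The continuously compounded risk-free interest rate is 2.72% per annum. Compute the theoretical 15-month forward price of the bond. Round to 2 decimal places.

PV(coupons) I = 3.00·e^(−0.0272·4/12) + 1.02·e^(−0.0272·7/12) + 4.25·e^(−0.0272·8/12)
I = 2.9729 + 1.0039 + 4.1736 = 8.1504
F = (S − I)·e^(rT) = (130.46 − 8.1504) · e^(0.0272·15/12)
= 122.3096 · e^0.034000 = 122.3096 × 1.034585 = HK$126.54

HK$126.54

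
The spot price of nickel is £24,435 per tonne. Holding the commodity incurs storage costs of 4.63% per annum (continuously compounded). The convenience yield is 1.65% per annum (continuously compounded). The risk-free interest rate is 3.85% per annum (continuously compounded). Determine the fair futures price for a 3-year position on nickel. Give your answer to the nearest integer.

Net carry = r + u − y = 0.0385 + 0.0463 − 0.0165 = 0.0683
F = S·e^((r+u−y)T) = 24435 · e^(0.0683 × 3) = 24435 · e^0.204900
= 24435 × 1.227402 = £29,992 per tonne

£29,992 per tonne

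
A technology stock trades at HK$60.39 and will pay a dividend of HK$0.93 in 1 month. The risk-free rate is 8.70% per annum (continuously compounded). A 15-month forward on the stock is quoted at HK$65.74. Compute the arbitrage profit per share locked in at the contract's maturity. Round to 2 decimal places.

PV(dividends) I = 0.93·e^(−0.0870·1/12) = 0.9233
Fair forward F* = (S − I)·e^(rT) = (60.39 − 0.9233)·e^0.108750 = 59.4667 × 1.114884 = 66.2985
Market HK$65.74 < fair 66.2985: forward underpriced → reverse cash-and-carry (short the stock, invest proceeds at r, pay the dividends, go long the forward).
Profit at T = |F_mkt − F*| = |65.74 − 66.2985| = HK$0.56 per share

HK$0.56 per share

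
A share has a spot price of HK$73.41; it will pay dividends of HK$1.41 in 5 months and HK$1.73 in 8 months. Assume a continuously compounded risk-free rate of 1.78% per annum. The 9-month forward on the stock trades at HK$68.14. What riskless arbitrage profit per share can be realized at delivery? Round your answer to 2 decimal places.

PV(dividends) I = 1.41·e^(−0.0178·5/12) + 1.73·e^(−0.0178·8/12) = 3.1092
Fair forward F* = (S − I)·e^(rT) = (73.41 − 3.1092)·e^0.013350 = 70.3008 × 1.013440 = 71.2456
Market HK$68.14 < fair 71.2456: forward underpriced → reverse cash-and-carry (short the stock, invest proceeds at r, pay the dividends, go long the forward).
Profit at T = |F_mkt − F*| = |68.14 − 71.2456| = HK$3.11 per share

HK$3.11 per share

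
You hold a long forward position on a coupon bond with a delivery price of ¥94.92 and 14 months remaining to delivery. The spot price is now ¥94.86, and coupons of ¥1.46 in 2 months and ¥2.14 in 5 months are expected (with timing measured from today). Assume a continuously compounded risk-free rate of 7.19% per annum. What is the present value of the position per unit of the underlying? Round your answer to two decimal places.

PV(remaining coupons) I = 1.46·e^(−0.0719·2/12) + 2.14·e^(−0.0719·5/12) = 3.5194
Current forward F = (S − I)·e^(rT) = (94.86 − 3.5194)·e^(0.0719·14/12) = 91.3406 × 1.087502 = 99.3331
Value (long) = (F − K)·e^(−rT) = (99.3331 − 94.92) × 0.919539 = 4.0580
Value = ¥4.06

¥4.06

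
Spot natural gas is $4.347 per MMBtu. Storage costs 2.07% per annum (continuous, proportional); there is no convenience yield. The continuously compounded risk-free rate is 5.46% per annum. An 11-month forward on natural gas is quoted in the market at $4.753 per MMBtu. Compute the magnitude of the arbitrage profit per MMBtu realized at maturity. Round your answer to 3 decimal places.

Fair forward: F* = S·e^(carry·T), with carry = (r + u) = 0.0546 + 0.0207 = 0.0753
F* = 4.347 · e^(0.0753 × 11/12) = 4.347 · e^0.069025 = 4.347 × 1.071463 = $4.6576
Market $4.753 > fair $4.6576: forward overpriced → cash-and-carry (buy spot, short the forward).
At maturity, profit = |F_mkt − F*| = |4.753 − 4.6576| = $0.095 per MMBtu

$0.095 per MMBtu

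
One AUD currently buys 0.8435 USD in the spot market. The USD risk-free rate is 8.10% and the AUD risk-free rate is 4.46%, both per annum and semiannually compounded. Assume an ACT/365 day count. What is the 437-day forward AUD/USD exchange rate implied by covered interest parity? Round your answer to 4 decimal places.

By covered interest parity, F = S · (1+r_USD/2)^(2T) / (1+r_AUD/2)^(2T)
= 0.8435 × 1.099731 / 1.054231 = 0.8435 × 1.043159
F = 0.8799 USD per AUD

0.8799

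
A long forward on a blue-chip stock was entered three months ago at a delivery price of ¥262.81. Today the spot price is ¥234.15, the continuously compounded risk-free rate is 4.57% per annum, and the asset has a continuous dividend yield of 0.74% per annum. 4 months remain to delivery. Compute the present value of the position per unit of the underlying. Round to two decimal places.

-¥25.26

Current fair forward for the remaining 4 months: F = S·e^((r − q)·T), (r − q) = 0.0457 − 0.0074 = 0.0383
F = 234.15 · e^(0.0383 × 4/12) = 234.15 × 1.012849 = 237.1586
Value of long forward = (F − K)·e^(−rT) = (237.1586 − 262.81) · e^(−0.0457·4/12)
= -25.6514 × 0.984882 = -25.26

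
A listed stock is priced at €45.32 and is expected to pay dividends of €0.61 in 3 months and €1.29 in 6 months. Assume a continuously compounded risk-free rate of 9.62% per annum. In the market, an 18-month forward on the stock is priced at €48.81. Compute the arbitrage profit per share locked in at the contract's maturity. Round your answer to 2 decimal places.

€1.44 per share

PV(dividends) I = 0.61·e^(−0.0962·3/12) + 1.29·e^(−0.0962·6/12) = 1.8249
Fair forward F* = (S − I)·e^(rT) = (45.32 − 1.8249)·e^0.144300 = 43.4951 × 1.155231 = 50.2469
Market €48.81 < fair 50.2469: forward underpriced → reverse cash-and-carry (short the stock, invest proceeds at r, pay the dividends, go long the forward).
Profit at T = |F_mkt − F*| = |48.81 − 50.2469| = €1.44 per share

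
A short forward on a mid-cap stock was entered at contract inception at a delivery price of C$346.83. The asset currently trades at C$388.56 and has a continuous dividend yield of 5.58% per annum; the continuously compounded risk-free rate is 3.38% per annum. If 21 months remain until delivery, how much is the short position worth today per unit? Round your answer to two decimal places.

-C$25.50

Current fair forward for the remaining 21 months: F = S·e^((r − q)·T), (r − q) = 0.0338 − 0.0558 = -0.0220
F = 388.56 · e^(-0.0220 × 21/12) = 388.56 × 0.962232 = 373.8849
Value of long forward = (F − K)·e^(−rT) = (373.8849 − 346.83) · e^(−0.0338·21/12)
= 27.0549 × 0.942565 = 25.50
Short position value = −(long value) = -C$25.50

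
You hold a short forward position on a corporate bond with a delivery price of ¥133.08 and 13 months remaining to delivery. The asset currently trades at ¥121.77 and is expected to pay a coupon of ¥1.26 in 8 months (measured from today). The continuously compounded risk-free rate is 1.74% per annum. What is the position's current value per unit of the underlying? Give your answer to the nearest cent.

PV(remaining coupons) I = 1.26·e^(−0.0174·8/12) = 1.2455
Current forward F = (S − I)·e^(rT) = (121.77 − 1.2455)·e^(0.0174·13/12) = 120.5245 × 1.019029 = 122.8180
Value (long) = (F − K)·e^(−rT) = (122.8180 − 133.08) × 0.981327 = -10.0704
Short position value = −(long value) = ¥10.07

¥10.07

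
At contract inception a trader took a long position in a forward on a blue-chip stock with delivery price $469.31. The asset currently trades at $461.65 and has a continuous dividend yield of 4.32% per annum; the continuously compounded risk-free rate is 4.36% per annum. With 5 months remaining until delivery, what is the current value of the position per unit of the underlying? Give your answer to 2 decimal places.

Current fair forward for the remaining 5 months: F = S·e^((r − q)·T), (r − q) = 0.0436 − 0.0432 = 0.0004
F = 461.65 · e^(0.0004 × 5/12) = 461.65 × 1.000167 = 461.7271
Value of long forward = (F − K)·e^(−rT) = (461.7271 − 469.31) · e^(−0.0436·5/12)
= -7.5829 × 0.981997 = -7.45

-$7.45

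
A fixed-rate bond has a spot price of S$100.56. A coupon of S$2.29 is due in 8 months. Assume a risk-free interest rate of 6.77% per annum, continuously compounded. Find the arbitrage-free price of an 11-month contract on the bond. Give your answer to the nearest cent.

S$104.67

PV(coupons) I = 2.29·e^(−0.0677·8/12)
I = 2.1889
F = (S − I)·e^(rT) = (100.56 − 2.1889) · e^(0.0677·11/12)
= 98.3711 · e^0.062058 = 98.3711 × 1.064024 = S$104.67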